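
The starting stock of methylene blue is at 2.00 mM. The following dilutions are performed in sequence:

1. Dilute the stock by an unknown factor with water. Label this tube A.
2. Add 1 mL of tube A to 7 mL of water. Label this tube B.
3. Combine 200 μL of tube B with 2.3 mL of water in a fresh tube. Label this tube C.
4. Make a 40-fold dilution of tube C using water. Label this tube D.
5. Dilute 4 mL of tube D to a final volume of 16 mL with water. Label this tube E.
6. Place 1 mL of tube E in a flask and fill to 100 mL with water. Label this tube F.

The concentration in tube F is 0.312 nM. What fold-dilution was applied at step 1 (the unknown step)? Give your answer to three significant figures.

Step 1: unknown factor x
Step 2: 1 mL + 7 mL = 8 mL total → factor 8/1 = 8
Step 3: 200 μL + 2.3 mL = 2500 μL total → factor 2500/200 = 12.5
Step 4: 40-fold → factor 40
Step 5: 4 mL brought to 16 mL → factor 16/4 = 4
Step 6: 1 mL brought to 100 mL → factor 100/1 = 100
Product of known-step factors = 1.6 × 10^6
Overall factor = 2.00 mM / (0.312 nM) = 6.4103 × 10^6
x = 6.4103 × 10^6 / 1.6 × 10^6 = 4.01

4.01-fold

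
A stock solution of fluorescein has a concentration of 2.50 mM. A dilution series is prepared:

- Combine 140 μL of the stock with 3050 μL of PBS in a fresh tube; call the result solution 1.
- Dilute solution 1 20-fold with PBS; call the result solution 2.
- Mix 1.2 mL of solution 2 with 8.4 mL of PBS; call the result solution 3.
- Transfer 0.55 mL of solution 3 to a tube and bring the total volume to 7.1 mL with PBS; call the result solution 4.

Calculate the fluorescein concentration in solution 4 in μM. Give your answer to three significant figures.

Step 1: 140 μL + 3050 μL = 3190 μL total → factor 3190/140 = 22.786
Step 2: 20-fold → factor 20
Step 3: 1.2 mL + 8.4 mL = 9.6 mL total → factor 9.6/1.2 = 8
Step 4: 0.55 mL brought to 7.1 mL → factor 7.1/0.55 = 12.909
Dilution factor through solution 4 = 22.786 × 20 × 8 × 12.909 = 47063
[solution 4] = 2.50 mM / 47063 = 5.312 × 10^-5 mM = 0.0531 μM

0.0531 μM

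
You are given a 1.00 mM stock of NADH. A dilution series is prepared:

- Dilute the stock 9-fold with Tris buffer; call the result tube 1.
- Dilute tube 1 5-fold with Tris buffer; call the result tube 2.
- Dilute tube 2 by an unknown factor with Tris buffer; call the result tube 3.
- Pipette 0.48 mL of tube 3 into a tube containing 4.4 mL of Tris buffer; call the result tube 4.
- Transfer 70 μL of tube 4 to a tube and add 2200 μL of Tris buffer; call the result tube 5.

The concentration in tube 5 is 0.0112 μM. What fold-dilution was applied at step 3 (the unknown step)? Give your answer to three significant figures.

6.02-fold

Step 1: 9-fold → factor 9
Step 2: 5-fold → factor 5
Step 3: unknown factor x
Step 4: 0.48 mL + 4.4 mL = 4.88 mL total → factor 4.88/0.48 = 10.167
Step 5: 70 μL + 2200 μL = 2270 μL total → factor 2270/70 = 32.429
Product of known-step factors = 14836
Overall factor = 1.00 mM / (0.0112 μM) = 89286
x = 89286 / 14836 = 6.02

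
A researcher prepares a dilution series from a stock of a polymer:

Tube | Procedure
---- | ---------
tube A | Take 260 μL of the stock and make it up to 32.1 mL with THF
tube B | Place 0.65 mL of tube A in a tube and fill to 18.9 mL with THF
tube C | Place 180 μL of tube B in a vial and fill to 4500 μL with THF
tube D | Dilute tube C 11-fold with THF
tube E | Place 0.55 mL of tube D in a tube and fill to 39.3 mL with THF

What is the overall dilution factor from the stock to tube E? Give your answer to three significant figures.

Step 1: 260 μL brought to 32.1 mL → factor 32100/260 = 123.46
Step 2: 0.65 mL brought to 18.9 mL → factor 18.9/0.65 = 29.077
Step 3: 180 μL brought to 4500 μL → factor 4500/180 = 25
Step 4: 11-fold → factor 11
Step 5: 0.55 mL brought to 39.3 mL → factor 39.3/0.55 = 71.455
Overall dilution factor = 123.46 × 29.077 × 25 × 11 × 71.455 = 7.0541 × 10^7

7.05 × 10^7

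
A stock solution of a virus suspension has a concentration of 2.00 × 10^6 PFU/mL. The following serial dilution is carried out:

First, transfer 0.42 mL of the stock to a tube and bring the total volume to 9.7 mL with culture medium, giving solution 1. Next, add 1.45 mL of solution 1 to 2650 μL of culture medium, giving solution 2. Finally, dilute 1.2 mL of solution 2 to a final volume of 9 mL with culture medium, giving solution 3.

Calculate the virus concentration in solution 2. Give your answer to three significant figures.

Step 1: 0.42 mL brought to 9.7 mL → factor 9.7/0.42 = 23.095
Step 2: 1.45 mL + 2650 μL = 4.1 mL total → factor 4.1/1.45 = 2.8276
Dilution factor through solution 2 = 23.095 × 2.8276 = 65.304
[solution 2] = 2.00 × 10^6 PFU/mL / 65.304 = 3.06 × 10^4 PFU/mL

3.06 × 10^4 PFU/mL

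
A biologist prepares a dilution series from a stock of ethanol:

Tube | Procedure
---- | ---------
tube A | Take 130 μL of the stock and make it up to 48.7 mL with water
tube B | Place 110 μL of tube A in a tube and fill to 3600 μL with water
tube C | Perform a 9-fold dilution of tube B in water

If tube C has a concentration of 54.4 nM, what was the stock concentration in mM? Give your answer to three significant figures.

6.00 mM

Step 1: 130 μL brought to 48.7 mL → factor 48700/130 = 374.62
Step 2: 110 μL brought to 3600 μL → factor 3600/110 = 32.727
Step 3: 9-fold → factor 9
Overall dilution factor = 374.62 × 32.727 × 9 = 1.1034 × 10^5
Stock = 54.4 nM × 1.1034 × 10^5 = 6.003 × 10^6 nM = 6.00 mM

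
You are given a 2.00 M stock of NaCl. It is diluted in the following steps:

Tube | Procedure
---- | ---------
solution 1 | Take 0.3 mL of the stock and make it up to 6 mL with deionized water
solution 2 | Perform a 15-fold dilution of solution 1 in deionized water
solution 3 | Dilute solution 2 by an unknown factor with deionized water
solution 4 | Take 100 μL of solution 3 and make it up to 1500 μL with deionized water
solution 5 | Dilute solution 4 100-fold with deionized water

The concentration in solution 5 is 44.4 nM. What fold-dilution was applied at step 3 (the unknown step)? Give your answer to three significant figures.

Step 1: 0.3 mL brought to 6 mL → factor 6/0.3 = 20
Step 2: 15-fold → factor 15
Step 3: unknown factor x
Step 4: 100 μL brought to 1500 μL → factor 1500/100 = 15
Step 5: 100-fold → factor 100
Product of known-step factors = 4.5 × 10^5
Overall factor = 2.00 M / (44.4 nM) = 4.5045 × 10^7
x = 4.5045 × 10^7 / 4.5 × 10^5 = 100

100-fold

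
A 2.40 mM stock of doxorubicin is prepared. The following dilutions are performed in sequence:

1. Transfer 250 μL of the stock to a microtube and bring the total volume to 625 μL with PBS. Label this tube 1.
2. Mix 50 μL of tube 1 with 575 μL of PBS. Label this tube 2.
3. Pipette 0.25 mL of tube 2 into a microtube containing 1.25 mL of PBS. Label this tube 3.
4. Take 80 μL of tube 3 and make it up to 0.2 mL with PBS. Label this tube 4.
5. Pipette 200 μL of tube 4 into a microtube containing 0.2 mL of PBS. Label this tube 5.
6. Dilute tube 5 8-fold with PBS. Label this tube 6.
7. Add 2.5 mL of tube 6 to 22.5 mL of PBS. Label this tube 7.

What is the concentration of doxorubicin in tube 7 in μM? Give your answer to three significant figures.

0.0320 μM

Step 1: 250 μL brought to 625 μL → factor 625/250 = 2.5
Step 2: 50 μL + 575 μL = 625 μL total → factor 625/50 = 12.5
Step 3: 0.25 mL + 1.25 mL = 1.5 mL total → factor 1.5/0.25 = 6
Step 4: 80 μL brought to 0.2 mL → factor 200/80 = 2.5
Step 5: 200 μL + 0.2 mL = 400 μL total → factor 400/200 = 2
Step 6: 8-fold → factor 8
Step 7: 2.5 mL + 22.5 mL = 25 mL total → factor 25/2.5 = 10
Overall dilution factor = 2.5 × 12.5 × 6 × 2.5 × 2 × 8 × 10 = 75000
Final = 2.40 mM / 75000 = 3.200 × 10^-5 mM = 0.0320 μM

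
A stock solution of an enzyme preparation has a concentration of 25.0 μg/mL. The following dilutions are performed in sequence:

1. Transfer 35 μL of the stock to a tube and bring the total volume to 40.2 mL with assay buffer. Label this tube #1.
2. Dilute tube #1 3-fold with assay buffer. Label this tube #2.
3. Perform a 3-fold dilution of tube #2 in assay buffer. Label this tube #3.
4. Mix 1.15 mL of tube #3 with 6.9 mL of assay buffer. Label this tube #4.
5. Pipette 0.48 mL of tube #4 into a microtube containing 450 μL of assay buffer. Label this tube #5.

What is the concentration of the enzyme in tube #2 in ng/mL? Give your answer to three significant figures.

Step 1: 35 μL brought to 40.2 mL → factor 40200/35 = 1148.6
Step 2: 3-fold → factor 3
Dilution factor through tube #2 = 1148.6 × 3 = 3445.7
[tube #2] = 25.0 μg/mL / 3445.7 = 0.007255 μg/mL = 7.26 ng/mL

7.26 ng/mL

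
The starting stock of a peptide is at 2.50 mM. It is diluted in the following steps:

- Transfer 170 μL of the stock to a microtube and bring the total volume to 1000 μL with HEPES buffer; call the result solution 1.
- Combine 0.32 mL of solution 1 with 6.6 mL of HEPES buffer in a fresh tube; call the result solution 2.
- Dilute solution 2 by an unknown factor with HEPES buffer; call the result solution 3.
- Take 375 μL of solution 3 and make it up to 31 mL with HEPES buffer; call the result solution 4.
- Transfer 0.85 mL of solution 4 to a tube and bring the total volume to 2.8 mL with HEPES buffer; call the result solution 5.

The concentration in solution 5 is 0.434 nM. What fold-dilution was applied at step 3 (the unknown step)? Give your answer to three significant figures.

166-fold

Step 1: 170 μL brought to 1000 μL → factor 1000/170 = 5.8824
Step 2: 0.32 mL + 6.6 mL = 6.92 mL total → factor 6.92/0.32 = 21.625
Step 3: unknown factor x
Step 4: 375 μL brought to 31 mL → factor 31000/375 = 82.667
Step 5: 0.85 mL brought to 2.8 mL → factor 2.8/0.85 = 3.2941
Product of known-step factors = 34640
Overall factor = 2.50 mM / (0.434 nM) = 5.7604 × 10^6
x = 5.7604 × 10^6 / 34640 = 166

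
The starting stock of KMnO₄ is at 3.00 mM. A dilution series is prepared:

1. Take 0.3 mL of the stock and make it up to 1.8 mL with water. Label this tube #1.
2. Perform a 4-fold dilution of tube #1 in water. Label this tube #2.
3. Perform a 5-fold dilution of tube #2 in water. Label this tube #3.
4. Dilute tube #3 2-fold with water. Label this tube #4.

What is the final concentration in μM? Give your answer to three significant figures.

12.5 μM

Step 1: 0.3 mL brought to 1.8 mL → factor 1.8/0.3 = 6
Step 2: 4-fold → factor 4
Step 3: 5-fold → factor 5
Step 4: 2-fold → factor 2
Overall dilution factor = 6 × 4 × 5 × 2 = 240
Final = 3.00 mM / 240 = 0.01250 mM = 12.5 μM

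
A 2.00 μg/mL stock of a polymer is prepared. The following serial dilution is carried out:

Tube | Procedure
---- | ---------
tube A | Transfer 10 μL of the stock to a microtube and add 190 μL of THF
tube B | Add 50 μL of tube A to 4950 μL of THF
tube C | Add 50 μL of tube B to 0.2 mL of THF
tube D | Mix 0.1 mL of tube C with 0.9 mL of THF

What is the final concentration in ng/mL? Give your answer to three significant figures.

Step 1: 10 μL + 190 μL = 200 μL total → factor 200/10 = 20
Step 2: 50 μL + 4950 μL = 5000 μL total → factor 5000/50 = 100
Step 3: 50 μL + 0.2 mL = 250 μL total → factor 250/50 = 5
Step 4: 0.1 mL + 0.9 mL = 1 mL total → factor 1/0.1 = 10
Overall dilution factor = 20 × 100 × 5 × 10 = 1 × 10^5
Final = 2.00 μg/mL / 1 × 10^5 = 2.000 × 10^-5 μg/mL = 0.0200 ng/mL

0.0200 ng/mL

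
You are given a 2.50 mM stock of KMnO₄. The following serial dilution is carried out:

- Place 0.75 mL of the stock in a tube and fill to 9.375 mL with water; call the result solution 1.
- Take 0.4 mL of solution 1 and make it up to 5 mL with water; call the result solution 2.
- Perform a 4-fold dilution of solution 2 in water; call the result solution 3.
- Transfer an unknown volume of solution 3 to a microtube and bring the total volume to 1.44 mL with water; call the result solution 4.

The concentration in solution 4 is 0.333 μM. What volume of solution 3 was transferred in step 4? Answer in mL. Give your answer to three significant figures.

Step 1: 0.75 mL brought to 9.375 mL → factor 9.375/0.75 = 12.5
Step 2: 0.4 mL brought to 5 mL → factor 5/0.4 = 12.5
Step 3: 4-fold → factor 4
Step 4: v brought to 1.44 mL → factor = 1.44 mL/v
Product of known-step factors = 625
Overall factor = 2.50 mM / (0.333 μM) = 7507.5
Step-4 factor = 7507.5 / 625 = 12.012
v = 1.44 mL / 12.012 = 0.120 mL

0.120 mL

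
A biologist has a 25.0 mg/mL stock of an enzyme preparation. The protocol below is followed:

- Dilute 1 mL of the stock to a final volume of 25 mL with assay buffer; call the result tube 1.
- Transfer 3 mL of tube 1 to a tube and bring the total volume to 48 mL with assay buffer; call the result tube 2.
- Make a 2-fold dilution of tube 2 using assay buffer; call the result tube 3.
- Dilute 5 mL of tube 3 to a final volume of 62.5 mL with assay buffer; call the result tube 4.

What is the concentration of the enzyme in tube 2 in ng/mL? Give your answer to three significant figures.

Step 1: 1 mL brought to 25 mL → factor 25/1 = 25
Step 2: 3 mL brought to 48 mL → factor 48/3 = 16
Dilution factor through tube 2 = 25 × 16 = 400
[tube 2] = 25.0 mg/mL / 400 = 0.06250 mg/mL = 6.25 × 10^4 ng/mL

6.25 × 10^4 ng/mL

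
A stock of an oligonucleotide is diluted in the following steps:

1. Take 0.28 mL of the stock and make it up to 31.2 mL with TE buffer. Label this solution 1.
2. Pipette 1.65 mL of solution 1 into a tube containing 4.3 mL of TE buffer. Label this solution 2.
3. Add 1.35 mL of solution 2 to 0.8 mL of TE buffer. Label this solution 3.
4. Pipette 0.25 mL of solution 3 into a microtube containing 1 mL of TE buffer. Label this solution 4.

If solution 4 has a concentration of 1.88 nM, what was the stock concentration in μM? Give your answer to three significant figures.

Step 1: 0.28 mL brought to 31.2 mL → factor 31.2/0.28 = 111.43
Step 2: 1.65 mL + 4.3 mL = 5.95 mL total → factor 5.95/1.65 = 3.6061
Step 3: 1.35 mL + 0.8 mL = 2.15 mL total → factor 2.15/1.35 = 1.5926
Step 4: 0.25 mL + 1 mL = 1.25 mL total → factor 1.25/0.25 = 5
Overall dilution factor = 111.43 × 3.6061 × 1.5926 × 5 = 3199.7
Stock = 1.88 nM × 3199.7 = 6015 nM = 6.02 μM

6.02 μM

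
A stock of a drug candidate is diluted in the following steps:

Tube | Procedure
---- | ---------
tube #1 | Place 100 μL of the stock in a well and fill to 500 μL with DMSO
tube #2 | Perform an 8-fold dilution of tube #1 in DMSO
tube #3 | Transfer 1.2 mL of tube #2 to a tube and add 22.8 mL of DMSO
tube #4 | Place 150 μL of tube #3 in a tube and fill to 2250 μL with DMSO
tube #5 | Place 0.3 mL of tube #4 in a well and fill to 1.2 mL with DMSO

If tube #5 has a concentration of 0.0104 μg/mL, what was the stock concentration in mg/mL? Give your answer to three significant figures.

0.499 mg/mL

Step 1: 100 μL brought to 500 μL → factor 500/100 = 5
Step 2: 8-fold → factor 8
Step 3: 1.2 mL + 22.8 mL = 24 mL total → factor 24/1.2 = 20
Step 4: 150 μL brought to 2250 μL → factor 2250/150 = 15
Step 5: 0.3 mL brought to 1.2 mL → factor 1.2/0.3 = 4
Overall dilution factor = 5 × 8 × 20 × 15 × 4 = 48000
Stock = 0.0104 μg/mL × 48000 = 499.2 μg/mL = 0.499 mg/mL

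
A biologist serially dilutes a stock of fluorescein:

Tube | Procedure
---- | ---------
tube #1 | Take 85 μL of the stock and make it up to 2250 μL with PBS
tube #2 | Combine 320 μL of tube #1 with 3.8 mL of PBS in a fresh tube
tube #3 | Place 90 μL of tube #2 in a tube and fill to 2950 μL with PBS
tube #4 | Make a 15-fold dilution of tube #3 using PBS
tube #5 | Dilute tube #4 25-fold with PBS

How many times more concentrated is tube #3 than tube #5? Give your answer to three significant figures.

Step 1: 85 μL brought to 2250 μL → factor 2250/85 = 26.471
Step 2: 320 μL + 3.8 mL = 4120 μL total → factor 4120/320 = 12.875
Step 3: 90 μL brought to 2950 μL → factor 2950/90 = 32.778
Step 4: 15-fold → factor 15
Step 5: 25-fold → factor 25
Dilution factor to tube #3 = 11171; to tube #5 = 4.1891 × 10^6
[tube #3]/[tube #5] = (factor to tube #5)/(factor to tube #3) = 4.1891 × 10^6/11171 = 375

375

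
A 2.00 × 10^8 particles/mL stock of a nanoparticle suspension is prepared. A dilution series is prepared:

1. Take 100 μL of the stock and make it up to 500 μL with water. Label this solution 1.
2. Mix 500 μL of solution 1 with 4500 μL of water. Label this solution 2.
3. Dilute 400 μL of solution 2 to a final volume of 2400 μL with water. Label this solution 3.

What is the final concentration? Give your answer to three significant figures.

Step 1: 100 μL brought to 500 μL → factor 500/100 = 5
Step 2: 500 μL + 4500 μL = 5000 μL total → factor 5000/500 = 10
Step 3: 400 μL brought to 2400 μL → factor 2400/400 = 6
Overall dilution factor = 5 × 10 × 6 = 300
Final = 2.00 × 10^8 particles/mL / 300 = 6.67 × 10^5 particles/mL

6.67 × 10^5 particles/mL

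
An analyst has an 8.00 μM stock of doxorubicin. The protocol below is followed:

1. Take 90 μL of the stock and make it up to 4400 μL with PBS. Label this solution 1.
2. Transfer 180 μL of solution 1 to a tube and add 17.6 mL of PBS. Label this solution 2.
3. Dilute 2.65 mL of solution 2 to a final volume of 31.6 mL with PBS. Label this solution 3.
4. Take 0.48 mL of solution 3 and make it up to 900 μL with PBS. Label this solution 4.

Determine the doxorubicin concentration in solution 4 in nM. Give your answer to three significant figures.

Step 1: 90 μL brought to 4400 μL → factor 4400/90 = 48.889
Step 2: 180 μL + 17.6 mL = 17780 μL total → factor 17780/180 = 98.778
Step 3: 2.65 mL brought to 31.6 mL → factor 31.6/2.65 = 11.925
Step 4: 0.48 mL brought to 900 μL → factor 0.9/0.48 = 1.875
Overall dilution factor = 48.889 × 98.778 × 11.925 × 1.875 = 1.0797 × 10^5
Final = 8.00 μM / 1.0797 × 10^5 = 7.409 × 10^-5 μM = 0.0741 nM

0.0741 nM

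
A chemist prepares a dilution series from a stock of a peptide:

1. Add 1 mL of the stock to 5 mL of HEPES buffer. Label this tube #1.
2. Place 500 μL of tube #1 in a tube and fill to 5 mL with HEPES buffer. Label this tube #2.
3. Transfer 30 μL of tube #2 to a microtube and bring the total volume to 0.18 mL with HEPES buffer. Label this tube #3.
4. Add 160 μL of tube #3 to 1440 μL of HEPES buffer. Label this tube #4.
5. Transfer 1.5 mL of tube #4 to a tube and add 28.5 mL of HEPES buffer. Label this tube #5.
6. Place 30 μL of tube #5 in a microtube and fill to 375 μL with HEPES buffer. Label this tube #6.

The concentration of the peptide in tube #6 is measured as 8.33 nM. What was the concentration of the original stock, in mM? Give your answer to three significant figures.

7.50 mM

Step 1: 1 mL + 5 mL = 6 mL total → factor 6/1 = 6
Step 2: 500 μL brought to 5 mL → factor 5000/500 = 10
Step 3: 30 μL brought to 0.18 mL → factor 180/30 = 6
Step 4: 160 μL + 1440 μL = 1600 μL total → factor 1600/160 = 10
Step 5: 1.5 mL + 28.5 mL = 30 mL total → factor 30/1.5 = 20
Step 6: 30 μL brought to 375 μL → factor 375/30 = 12.5
Overall dilution factor = 6 × 10 × 6 × 10 × 20 × 12.5 = 9 × 10^5
Stock = 8.33 nM × 9 × 10^5 = 7.497 × 10^6 nM = 7.50 mM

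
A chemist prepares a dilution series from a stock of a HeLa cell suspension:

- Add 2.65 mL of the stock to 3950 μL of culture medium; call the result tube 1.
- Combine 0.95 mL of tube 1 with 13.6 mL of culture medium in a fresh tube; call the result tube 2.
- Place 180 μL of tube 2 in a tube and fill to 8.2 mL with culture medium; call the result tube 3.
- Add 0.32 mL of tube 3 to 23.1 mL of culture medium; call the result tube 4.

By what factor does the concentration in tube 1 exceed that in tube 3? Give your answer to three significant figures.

Step 1: 2.65 mL + 3950 μL = 6.6 mL total → factor 6.6/2.65 = 2.4906
Step 2: 0.95 mL + 13.6 mL = 14.55 mL total → factor 14.55/0.95 = 15.316
Step 3: 180 μL brought to 8.2 mL → factor 8200/180 = 45.556
Dilution factor to tube 1 = 2.4906; to tube 3 = 1737.7
[tube 1]/[tube 3] = (factor to tube 3)/(factor to tube 1) = 1737.7/2.4906 = 698

698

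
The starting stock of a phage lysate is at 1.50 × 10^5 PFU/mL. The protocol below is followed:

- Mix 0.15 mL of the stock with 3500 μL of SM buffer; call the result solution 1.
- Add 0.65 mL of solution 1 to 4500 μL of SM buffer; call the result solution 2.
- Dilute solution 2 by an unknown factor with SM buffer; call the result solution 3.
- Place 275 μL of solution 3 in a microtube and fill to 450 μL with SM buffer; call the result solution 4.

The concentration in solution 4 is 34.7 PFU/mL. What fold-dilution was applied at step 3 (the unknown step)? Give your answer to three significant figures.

Step 1: 0.15 mL + 3500 μL = 3.65 mL total → factor 3.65/0.15 = 24.333
Step 2: 0.65 mL + 4500 μL = 5.15 mL total → factor 5.15/0.65 = 7.9231
Step 3: unknown factor x
Step 4: 275 μL brought to 450 μL → factor 450/275 = 1.6364
Product of known-step factors = 315.48
Overall factor = 1.50 × 10^5 PFU/mL / (34.7 PFU/mL) = 4322.8
x = 4322.8 / 315.48 = 13.7

13.7-fold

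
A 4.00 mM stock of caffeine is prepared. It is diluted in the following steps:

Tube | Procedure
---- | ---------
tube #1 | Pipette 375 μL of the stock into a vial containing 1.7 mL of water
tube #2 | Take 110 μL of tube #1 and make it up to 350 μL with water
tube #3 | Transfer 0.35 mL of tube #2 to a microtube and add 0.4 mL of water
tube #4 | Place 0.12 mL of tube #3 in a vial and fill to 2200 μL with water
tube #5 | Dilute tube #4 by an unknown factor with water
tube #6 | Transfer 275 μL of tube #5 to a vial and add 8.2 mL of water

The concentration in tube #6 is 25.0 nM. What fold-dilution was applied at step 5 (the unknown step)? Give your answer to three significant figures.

Step 1: 375 μL + 1.7 mL = 2075 μL total → factor 2075/375 = 5.5333
Step 2: 110 μL brought to 350 μL → factor 350/110 = 3.1818
Step 3: 0.35 mL + 0.4 mL = 0.75 mL total → factor 0.75/0.35 = 2.1429
Step 4: 0.12 mL brought to 2200 μL → factor 2.2/0.12 = 18.333
Step 5: unknown factor x
Step 6: 275 μL + 8.2 mL = 8475 μL total → factor 8475/275 = 30.818
Product of known-step factors = 21316
Overall factor = 4.00 mM / (25.0 nM) = 1.6 × 10^5
x = 1.6 × 10^5 / 21316 = 7.51

7.51-fold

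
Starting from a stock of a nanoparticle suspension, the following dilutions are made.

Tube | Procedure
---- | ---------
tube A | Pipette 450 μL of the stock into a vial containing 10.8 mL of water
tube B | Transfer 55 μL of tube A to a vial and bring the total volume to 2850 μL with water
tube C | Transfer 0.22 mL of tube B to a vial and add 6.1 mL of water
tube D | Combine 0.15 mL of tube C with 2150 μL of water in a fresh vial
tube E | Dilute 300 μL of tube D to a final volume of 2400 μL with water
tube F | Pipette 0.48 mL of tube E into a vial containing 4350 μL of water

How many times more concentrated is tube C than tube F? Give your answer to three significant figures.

1.23 × 10^3

Step 1: 450 μL + 10.8 mL = 11250 μL total → factor 11250/450 = 25
Step 2: 55 μL brought to 2850 μL → factor 2850/55 = 51.818
Step 3: 0.22 mL + 6.1 mL = 6.32 mL total → factor 6.32/0.22 = 28.727
Step 4: 0.15 mL + 2150 μL = 2.3 mL total → factor 2.3/0.15 = 15.333
Step 5: 300 μL brought to 2400 μL → factor 2400/300 = 8
Step 6: 0.48 mL + 4350 μL = 4.83 mL total → factor 4.83/0.48 = 10.062
Dilution factor to tube C = 37215; to tube F = 4.5936 × 10^7
[tube C]/[tube F] = (factor to tube F)/(factor to tube C) = 4.5936 × 10^7/37215 = 1.23 × 10^3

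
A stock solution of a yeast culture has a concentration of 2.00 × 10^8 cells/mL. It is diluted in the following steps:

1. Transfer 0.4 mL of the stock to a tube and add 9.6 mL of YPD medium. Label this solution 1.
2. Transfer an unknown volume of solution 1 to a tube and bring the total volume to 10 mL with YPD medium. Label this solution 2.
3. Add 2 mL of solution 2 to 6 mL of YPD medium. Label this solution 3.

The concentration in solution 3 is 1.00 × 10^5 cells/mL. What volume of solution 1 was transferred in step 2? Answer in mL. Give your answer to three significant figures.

0.500 mL

Step 1: 0.4 mL + 9.6 mL = 10 mL total → factor 10/0.4 = 25
Step 2: v brought to 10 mL → factor = 10 mL/v
Step 3: 2 mL + 6 mL = 8 mL total → factor 8/2 = 4
Product of known-step factors = 100
Overall factor = 2.00 × 10^8 cells/mL / (1.00 × 10^5 cells/mL) = 2000
Step-2 factor = 2000 / 100 = 20
v = 10 mL / 20 = 0.500 mL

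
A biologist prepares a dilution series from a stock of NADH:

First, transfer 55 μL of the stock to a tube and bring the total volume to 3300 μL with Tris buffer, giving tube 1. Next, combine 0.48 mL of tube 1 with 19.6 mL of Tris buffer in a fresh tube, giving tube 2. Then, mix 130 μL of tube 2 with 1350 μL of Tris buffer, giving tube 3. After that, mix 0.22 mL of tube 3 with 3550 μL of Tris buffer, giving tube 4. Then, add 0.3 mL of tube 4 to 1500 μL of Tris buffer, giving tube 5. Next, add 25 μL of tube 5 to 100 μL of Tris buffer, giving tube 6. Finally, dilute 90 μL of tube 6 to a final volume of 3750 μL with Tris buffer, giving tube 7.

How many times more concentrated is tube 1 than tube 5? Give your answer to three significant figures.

Step 1: 55 μL brought to 3300 μL → factor 3300/55 = 60
Step 2: 0.48 mL + 19.6 mL = 20.08 mL total → factor 20.08/0.48 = 41.833
Step 3: 130 μL + 1350 μL = 1480 μL total → factor 1480/130 = 11.385
Step 4: 0.22 mL + 3550 μL = 3.77 mL total → factor 3.77/0.22 = 17.136
Step 5: 0.3 mL + 1500 μL = 1.8 mL total → factor 1.8/0.3 = 6
Dilution factor to tube 1 = 60; to tube 5 = 2.9381 × 10^6
[tube 1]/[tube 5] = (factor to tube 5)/(factor to tube 1) = 2.9381 × 10^6/60 = 4.90 × 10^4

4.90 × 10^4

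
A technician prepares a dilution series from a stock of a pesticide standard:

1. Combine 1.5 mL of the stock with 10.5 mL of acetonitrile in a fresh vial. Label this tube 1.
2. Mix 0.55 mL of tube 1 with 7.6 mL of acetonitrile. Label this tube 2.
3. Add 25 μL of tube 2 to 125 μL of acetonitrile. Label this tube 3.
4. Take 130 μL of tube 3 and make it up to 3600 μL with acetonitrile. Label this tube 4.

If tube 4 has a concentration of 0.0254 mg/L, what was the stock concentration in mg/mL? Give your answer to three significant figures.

Step 1: 1.5 mL + 10.5 mL = 12 mL total → factor 12/1.5 = 8
Step 2: 0.55 mL + 7.6 mL = 8.15 mL total → factor 8.15/0.55 = 14.818
Step 3: 25 μL + 125 μL = 150 μL total → factor 150/25 = 6
Step 4: 130 μL brought to 3600 μL → factor 3600/130 = 27.692
Overall dilution factor = 8 × 14.818 × 6 × 27.692 = 19697
Stock = 0.0254 mg/L × 19697 = 500.3 mg/L = 0.500 mg/mL

0.500 mg/mL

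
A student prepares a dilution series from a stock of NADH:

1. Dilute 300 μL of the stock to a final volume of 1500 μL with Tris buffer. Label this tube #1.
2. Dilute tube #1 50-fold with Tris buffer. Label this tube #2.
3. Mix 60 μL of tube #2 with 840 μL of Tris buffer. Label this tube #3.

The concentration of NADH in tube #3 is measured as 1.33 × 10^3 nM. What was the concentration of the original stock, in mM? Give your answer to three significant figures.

4.99 mM

Step 1: 300 μL brought to 1500 μL → factor 1500/300 = 5
Step 2: 50-fold → factor 50
Step 3: 60 μL + 840 μL = 900 μL total → factor 900/60 = 15
Overall dilution factor = 5 × 50 × 15 = 3750
Stock = 1.33 × 10^3 nM × 3750 = 4.988 × 10^6 nM = 4.99 mM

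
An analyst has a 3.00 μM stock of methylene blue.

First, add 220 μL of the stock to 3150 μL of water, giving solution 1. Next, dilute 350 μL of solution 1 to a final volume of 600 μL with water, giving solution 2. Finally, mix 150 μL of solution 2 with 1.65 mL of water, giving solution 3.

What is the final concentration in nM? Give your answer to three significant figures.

9.52 nM

Step 1: 220 μL + 3150 μL = 3370 μL total → factor 3370/220 = 15.318
Step 2: 350 μL brought to 600 μL → factor 600/350 = 1.7143
Step 3: 150 μL + 1.65 mL = 1800 μL total → factor 1800/150 = 12
Overall dilution factor = 15.318 × 1.7143 × 12 = 315.12
Final = 3.00 μM / 315.12 = 0.009520 μM = 9.52 nM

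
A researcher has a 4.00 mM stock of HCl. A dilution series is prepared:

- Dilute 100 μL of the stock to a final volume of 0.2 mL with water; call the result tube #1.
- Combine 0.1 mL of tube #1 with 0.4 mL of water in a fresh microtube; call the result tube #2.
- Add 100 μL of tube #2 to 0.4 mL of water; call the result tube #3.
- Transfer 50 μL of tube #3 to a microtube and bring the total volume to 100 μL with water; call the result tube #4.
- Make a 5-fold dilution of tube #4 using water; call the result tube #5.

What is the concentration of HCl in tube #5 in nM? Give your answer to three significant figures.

Step 1: 100 μL brought to 0.2 mL → factor 200/100 = 2
Step 2: 0.1 mL + 0.4 mL = 0.5 mL total → factor 0.5/0.1 = 5
Step 3: 100 μL + 0.4 mL = 500 μL total → factor 500/100 = 5
Step 4: 50 μL brought to 100 μL → factor 100/50 = 2
Step 5: 5-fold → factor 5
Dilution factor through tube #5 = 2 × 5 × 5 × 2 × 5 = 500
[tube #5] = 4.00 mM / 500 = 0.008000 mM = 8.00 × 10^3 nM

8.00 × 10^3 nM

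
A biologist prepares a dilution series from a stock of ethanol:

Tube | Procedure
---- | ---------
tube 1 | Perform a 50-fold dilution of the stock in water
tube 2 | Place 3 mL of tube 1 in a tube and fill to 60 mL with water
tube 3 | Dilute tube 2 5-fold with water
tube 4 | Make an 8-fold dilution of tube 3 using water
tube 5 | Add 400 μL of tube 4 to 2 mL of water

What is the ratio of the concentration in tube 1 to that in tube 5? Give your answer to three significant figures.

Step 1: 50-fold → factor 50
Step 2: 3 mL brought to 60 mL → factor 60/3 = 20
Step 3: 5-fold → factor 5
Step 4: 8-fold → factor 8
Step 5: 400 μL + 2 mL = 2400 μL total → factor 2400/400 = 6
Dilution factor to tube 1 = 50; to tube 5 = 2.4 × 10^5
[tube 1]/[tube 5] = (factor to tube 5)/(factor to tube 1) = 2.4 × 10^5/50 = 4.80 × 10^3

4.80 × 10^3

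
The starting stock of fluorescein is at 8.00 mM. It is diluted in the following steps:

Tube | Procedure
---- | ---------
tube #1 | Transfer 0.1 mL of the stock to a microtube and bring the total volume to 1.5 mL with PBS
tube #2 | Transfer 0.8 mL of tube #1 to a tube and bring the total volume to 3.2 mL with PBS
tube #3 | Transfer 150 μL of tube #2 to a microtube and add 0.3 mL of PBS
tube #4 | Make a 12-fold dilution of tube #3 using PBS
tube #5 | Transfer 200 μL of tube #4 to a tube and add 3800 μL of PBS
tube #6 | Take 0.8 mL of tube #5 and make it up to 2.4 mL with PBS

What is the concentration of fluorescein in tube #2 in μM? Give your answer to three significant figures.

133 μM

Step 1: 0.1 mL brought to 1.5 mL → factor 1.5/0.1 = 15
Step 2: 0.8 mL brought to 3.2 mL → factor 3.2/0.8 = 4
Dilution factor through tube #2 = 15 × 4 = 60
[tube #2] = 8.00 mM / 60 = 0.1333 mM = 133 μM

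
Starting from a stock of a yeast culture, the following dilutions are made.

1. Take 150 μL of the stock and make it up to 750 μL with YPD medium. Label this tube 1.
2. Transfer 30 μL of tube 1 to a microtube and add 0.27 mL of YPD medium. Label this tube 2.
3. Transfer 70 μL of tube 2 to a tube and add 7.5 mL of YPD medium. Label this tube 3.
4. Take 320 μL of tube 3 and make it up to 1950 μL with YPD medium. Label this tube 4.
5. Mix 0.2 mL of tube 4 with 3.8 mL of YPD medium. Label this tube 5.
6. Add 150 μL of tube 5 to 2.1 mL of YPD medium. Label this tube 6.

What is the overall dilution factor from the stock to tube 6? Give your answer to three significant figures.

9.88 × 10^6

Step 1: 150 μL brought to 750 μL → factor 750/150 = 5
Step 2: 30 μL + 0.27 mL = 300 μL total → factor 300/30 = 10
Step 3: 70 μL + 7.5 mL = 7570 μL total → factor 7570/70 = 108.14
Step 4: 320 μL brought to 1950 μL → factor 1950/320 = 6.0938
Step 5: 0.2 mL + 3.8 mL = 4 mL total → factor 4/0.2 = 20
Step 6: 150 μL + 2.1 mL = 2250 μL total → factor 2250/150 = 15
Overall dilution factor = 5 × 10 × 108.14 × 6.0938 × 20 × 15 = 9.8849 × 10^6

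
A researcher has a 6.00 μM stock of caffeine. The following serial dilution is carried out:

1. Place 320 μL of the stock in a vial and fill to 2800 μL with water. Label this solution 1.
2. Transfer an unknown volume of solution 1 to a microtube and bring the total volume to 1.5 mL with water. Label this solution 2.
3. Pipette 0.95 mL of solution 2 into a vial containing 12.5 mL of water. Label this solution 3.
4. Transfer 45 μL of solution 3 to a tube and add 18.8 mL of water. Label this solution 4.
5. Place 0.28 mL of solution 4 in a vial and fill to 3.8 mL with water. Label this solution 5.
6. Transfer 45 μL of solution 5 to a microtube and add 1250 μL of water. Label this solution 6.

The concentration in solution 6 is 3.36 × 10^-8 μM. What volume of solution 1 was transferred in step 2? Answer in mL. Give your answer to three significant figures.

Step 1: 320 μL brought to 2800 μL → factor 2800/320 = 8.75
Step 2: v brought to 1.5 mL → factor = 1.5 mL/v
Step 3: 0.95 mL + 12.5 mL = 13.45 mL total → factor 13.45/0.95 = 14.158
Step 4: 45 μL + 18.8 mL = 18845 μL total → factor 18845/45 = 418.78
Step 5: 0.28 mL brought to 3.8 mL → factor 3.8/0.28 = 13.571
Step 6: 45 μL + 1250 μL = 1295 μL total → factor 1295/45 = 28.778
Product of known-step factors = 2.0262 × 10^7
Overall factor = 6.00 μM / (3.36 × 10^-8 μM) = 1.7857 × 10^8
Step-2 factor = 1.7857 × 10^8 / 2.0262 × 10^7 = 8.8133
v = 1.5 mL / 8.8133 = 0.170 mL

0.170 mL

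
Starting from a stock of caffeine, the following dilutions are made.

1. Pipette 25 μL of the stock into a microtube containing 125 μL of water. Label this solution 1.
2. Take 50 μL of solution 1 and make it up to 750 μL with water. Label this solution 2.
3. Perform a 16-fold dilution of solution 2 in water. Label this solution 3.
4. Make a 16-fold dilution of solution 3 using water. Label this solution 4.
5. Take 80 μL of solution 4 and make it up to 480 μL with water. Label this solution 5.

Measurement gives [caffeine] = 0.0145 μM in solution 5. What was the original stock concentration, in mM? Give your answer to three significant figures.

2.00 mM

Step 1: 25 μL + 125 μL = 150 μL total → factor 150/25 = 6
Step 2: 50 μL brought to 750 μL → factor 750/50 = 15
Step 3: 16-fold → factor 16
Step 4: 16-fold → factor 16
Step 5: 80 μL brought to 480 μL → factor 480/80 = 6
Overall dilution factor = 6 × 15 × 16 × 16 × 6 = 1.3824 × 10^5
Stock = 0.0145 μM × 1.3824 × 10^5 = 2004 μM = 2.00 mM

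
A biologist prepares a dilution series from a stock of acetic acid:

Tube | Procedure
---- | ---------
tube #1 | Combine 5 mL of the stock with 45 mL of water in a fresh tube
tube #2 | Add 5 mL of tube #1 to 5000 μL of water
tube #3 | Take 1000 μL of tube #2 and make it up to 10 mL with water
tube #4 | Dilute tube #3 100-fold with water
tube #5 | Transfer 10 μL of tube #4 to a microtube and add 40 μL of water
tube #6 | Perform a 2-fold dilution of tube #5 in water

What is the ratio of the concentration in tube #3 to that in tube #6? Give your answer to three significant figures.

1.00 × 10^3

Step 1: 5 mL + 45 mL = 50 mL total → factor 50/5 = 10
Step 2: 5 mL + 5000 μL = 10 mL total → factor 10/5 = 2
Step 3: 1000 μL brought to 10 mL → factor 10000/1000 = 10
Step 4: 100-fold → factor 100
Step 5: 10 μL + 40 μL = 50 μL total → factor 50/10 = 5
Step 6: 2-fold → factor 2
Dilution factor to tube #3 = 200; to tube #6 = 2 × 10^5
[tube #3]/[tube #6] = (factor to tube #6)/(factor to tube #3) = 2 × 10^5/200 = 1.00 × 10^3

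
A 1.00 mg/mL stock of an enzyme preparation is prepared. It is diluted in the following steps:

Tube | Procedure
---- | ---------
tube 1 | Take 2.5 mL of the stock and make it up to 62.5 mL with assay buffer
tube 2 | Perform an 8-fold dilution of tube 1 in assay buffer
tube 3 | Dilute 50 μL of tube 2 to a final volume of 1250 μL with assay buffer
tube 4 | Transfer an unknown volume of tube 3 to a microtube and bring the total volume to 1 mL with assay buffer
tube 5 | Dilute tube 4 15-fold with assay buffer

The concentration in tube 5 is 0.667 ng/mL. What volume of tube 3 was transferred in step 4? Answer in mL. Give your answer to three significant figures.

0.0500 mL

Step 1: 2.5 mL brought to 62.5 mL → factor 62.5/2.5 = 25
Step 2: 8-fold → factor 8
Step 3: 50 μL brought to 1250 μL → factor 1250/50 = 25
Step 4: v brought to 1 mL → factor = 1 mL/v
Step 5: 15-fold → factor 15
Product of known-step factors = 75000
Overall factor = 1.00 mg/mL / (0.667 ng/mL) = 1.4993 × 10^6
Step-4 factor = 1.4993 × 10^6 / 75000 = 19.99
v = 1 mL / 19.99 = 0.0500 mL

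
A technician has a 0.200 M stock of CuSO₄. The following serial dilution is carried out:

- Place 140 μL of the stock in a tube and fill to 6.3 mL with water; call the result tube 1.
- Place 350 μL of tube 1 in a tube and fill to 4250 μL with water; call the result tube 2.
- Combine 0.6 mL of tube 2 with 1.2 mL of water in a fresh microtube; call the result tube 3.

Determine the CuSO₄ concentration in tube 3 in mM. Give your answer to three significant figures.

0.122 mM

Step 1: 140 μL brought to 6.3 mL → factor 6300/140 = 45
Step 2: 350 μL brought to 4250 μL → factor 4250/350 = 12.143
Step 3: 0.6 mL + 1.2 mL = 1.8 mL total → factor 1.8/0.6 = 3
Overall dilution factor = 45 × 12.143 × 3 = 1639.3
Final = 0.200 M / 1639.3 = 0.0001220 M = 0.122 mM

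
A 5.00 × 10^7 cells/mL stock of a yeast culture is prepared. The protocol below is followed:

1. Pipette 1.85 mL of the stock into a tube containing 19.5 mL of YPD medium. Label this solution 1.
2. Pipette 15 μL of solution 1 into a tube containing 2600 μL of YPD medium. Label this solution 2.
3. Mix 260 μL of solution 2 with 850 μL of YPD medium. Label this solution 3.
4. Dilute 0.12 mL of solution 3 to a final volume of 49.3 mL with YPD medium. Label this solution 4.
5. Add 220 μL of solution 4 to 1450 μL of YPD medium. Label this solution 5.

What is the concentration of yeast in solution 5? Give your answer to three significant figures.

Step 1: 1.85 mL + 19.5 mL = 21.35 mL total → factor 21.35/1.85 = 11.541
Step 2: 15 μL + 2600 μL = 2615 μL total → factor 2615/15 = 174.33
Step 3: 260 μL + 850 μL = 1110 μL total → factor 1110/260 = 4.2692
Step 4: 0.12 mL brought to 49.3 mL → factor 49.3/0.12 = 410.83
Step 5: 220 μL + 1450 μL = 1670 μL total → factor 1670/220 = 7.5909
Overall dilution factor = 11.541 × 174.33 × 4.2692 × 410.83 × 7.5909 = 2.6786 × 10^7
Final = 5.00 × 10^7 cells/mL / 2.6786 × 10^7 = 1.87 cells/mL

1.87 cells/mL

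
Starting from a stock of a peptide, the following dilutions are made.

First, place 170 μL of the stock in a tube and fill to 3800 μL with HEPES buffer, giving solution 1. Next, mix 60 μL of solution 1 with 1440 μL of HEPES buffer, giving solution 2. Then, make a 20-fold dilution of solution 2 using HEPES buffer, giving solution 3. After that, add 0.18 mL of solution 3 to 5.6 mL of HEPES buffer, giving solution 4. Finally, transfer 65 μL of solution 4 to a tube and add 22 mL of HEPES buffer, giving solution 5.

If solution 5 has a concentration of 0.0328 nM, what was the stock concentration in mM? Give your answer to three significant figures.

Step 1: 170 μL brought to 3800 μL → factor 3800/170 = 22.353
Step 2: 60 μL + 1440 μL = 1500 μL total → factor 1500/60 = 25
Step 3: 20-fold → factor 20
Step 4: 0.18 mL + 5.6 mL = 5.78 mL total → factor 5.78/0.18 = 32.111
Step 5: 65 μL + 22 mL = 22065 μL total → factor 22065/65 = 339.46
Overall dilution factor = 22.353 × 25 × 20 × 32.111 × 339.46 = 1.2183 × 10^8
Stock = 0.0328 nM × 1.2183 × 10^8 = 3.996 × 10^6 nM = 4.00 mM

4.00 mM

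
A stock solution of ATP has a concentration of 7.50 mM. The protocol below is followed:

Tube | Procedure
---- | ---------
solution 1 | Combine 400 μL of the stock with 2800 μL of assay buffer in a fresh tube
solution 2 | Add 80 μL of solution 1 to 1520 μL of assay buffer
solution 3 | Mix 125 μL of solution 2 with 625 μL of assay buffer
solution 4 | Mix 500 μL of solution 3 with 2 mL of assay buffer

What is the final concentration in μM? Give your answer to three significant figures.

1.56 μM

Step 1: 400 μL + 2800 μL = 3200 μL total → factor 3200/400 = 8
Step 2: 80 μL + 1520 μL = 1600 μL total → factor 1600/80 = 20
Step 3: 125 μL + 625 μL = 750 μL total → factor 750/125 = 6
Step 4: 500 μL + 2 mL = 2500 μL total → factor 2500/500 = 5
Overall dilution factor = 8 × 20 × 6 × 5 = 4800
Final = 7.50 mM / 4800 = 0.001563 mM = 1.56 μM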